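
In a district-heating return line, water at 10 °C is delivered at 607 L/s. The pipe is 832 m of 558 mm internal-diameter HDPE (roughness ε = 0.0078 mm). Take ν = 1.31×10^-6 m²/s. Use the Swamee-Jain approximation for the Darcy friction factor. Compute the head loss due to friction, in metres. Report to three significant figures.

V = 4Q/(πD²) = 4·0.607/(π·0.558²) = 2.482 m/s
Re = VD/ν = 2.482·0.558/1.31×10^-6 = 1.06×10^6 → turbulent
ε/D = 0.0078/558 = 1.40×10^-5
Swamee-Jain: f = 0.01185
h_f = f(L/D)V²/(2g) = 0.01185·(832/0.558)·2.482²/(2·9.81) = 5.548 m

h_f ≈ 5.55 m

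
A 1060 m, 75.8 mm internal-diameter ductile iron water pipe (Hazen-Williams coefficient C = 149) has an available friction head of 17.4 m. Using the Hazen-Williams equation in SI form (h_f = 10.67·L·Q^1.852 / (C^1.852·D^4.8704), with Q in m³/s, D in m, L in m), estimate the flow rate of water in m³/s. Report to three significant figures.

Rearranging: Q = [h_f·C^1.852·D^4.8704 / (10.67·L)]^(1/1.852)
Q = [17.4·149^1.852·0.0758^4.8704 / (10.67·1060)]^0.540 = 0.005106 m³/s

Q ≈ 0.00511 m³/s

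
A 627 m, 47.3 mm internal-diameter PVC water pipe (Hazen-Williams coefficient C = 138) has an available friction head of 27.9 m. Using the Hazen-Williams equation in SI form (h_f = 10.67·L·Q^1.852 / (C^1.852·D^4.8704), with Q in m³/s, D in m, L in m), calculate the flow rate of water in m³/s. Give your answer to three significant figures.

Q ≈ 0.00234 m³/s

Rearranging: Q = [h_f·C^1.852·D^4.8704 / (10.67·L)]^(1/1.852)
Q = [27.9·138^1.852·0.0473^4.8704 / (10.67·627)]^0.540 = 0.002344 m³/s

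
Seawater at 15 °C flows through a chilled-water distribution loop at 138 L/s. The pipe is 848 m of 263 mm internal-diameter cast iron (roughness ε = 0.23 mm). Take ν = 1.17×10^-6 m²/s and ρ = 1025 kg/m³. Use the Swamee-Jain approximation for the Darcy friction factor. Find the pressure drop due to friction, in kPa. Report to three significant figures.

V = 4Q/(πD²) = 4·0.138/(π·0.263²) = 2.540 m/s
Re = VD/ν = 2.540·0.263/1.17×10^-6 = 5.71×10^5 → turbulent
ε/D = 0.23/263 = 8.75×10^-4
Swamee-Jain: f = 0.01970
h_f = f(L/D)V²/(2g) = 0.01970·(848/0.263)·2.540²/(2·9.81) = 20.90 m
Δp = ρg·h_f = 1025·9.81·20.90 = 210.1 kPa

Δp ≈ 210 kPa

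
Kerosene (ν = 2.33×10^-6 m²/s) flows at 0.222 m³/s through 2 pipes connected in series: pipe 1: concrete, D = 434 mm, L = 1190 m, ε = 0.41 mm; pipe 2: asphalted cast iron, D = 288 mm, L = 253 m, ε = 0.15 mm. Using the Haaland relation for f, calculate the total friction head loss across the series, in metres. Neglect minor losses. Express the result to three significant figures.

H ≈ 15.7 m

Pipe 1: V = 1.501 m/s, Re = 2.80×10^5, ε/D = 9.45×10^-4, f = 0.02035, h_1 = f(L/D)V²/2g = 6.404 m
Pipe 2: V = 3.408 m/s, Re = 4.21×10^5, ε/D = 5.21×10^-4, f = 0.01785, h_2 = f(L/D)V²/2g = 9.281 m
Series → Q common, losses add: H = Σh = 15.69 m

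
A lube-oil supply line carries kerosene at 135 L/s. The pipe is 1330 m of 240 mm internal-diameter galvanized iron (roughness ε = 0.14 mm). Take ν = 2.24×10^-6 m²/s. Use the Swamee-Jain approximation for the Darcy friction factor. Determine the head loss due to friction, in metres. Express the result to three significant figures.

h_f ≈ 47.1 m

V = 4Q/(πD²) = 4·0.135/(π·0.240²) = 2.984 m/s
Re = VD/ν = 2.984·0.240/2.24×10^-6 = 3.20×10^5 → turbulent
ε/D = 0.14/240 = 5.83×10^-4
Swamee-Jain: f = 0.01872
h_f = f(L/D)V²/(2g) = 0.01872·(1330/0.240)·2.984²/(2·9.81) = 47.08 m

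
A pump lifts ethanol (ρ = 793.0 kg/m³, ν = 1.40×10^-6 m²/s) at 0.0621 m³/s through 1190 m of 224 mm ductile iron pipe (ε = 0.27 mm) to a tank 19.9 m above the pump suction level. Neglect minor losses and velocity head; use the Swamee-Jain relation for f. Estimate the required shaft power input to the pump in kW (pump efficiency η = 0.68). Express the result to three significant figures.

P_shaft ≈ 24.5 kW

V = 4Q/(πD²) = 1.576 m/s; Re = 2.52×10^5; ε/D = 0.00121; f = 0.02172
h_f = f(L/D)V²/2g = 14.60 m
Total head H = z + h_f = 19.9 + 14.60 = 34.50 m
P_hyd = ρgQH = 793.0·9.81·0.0621·34.50 = 16.67 kW
P_shaft = P_hyd/η = 16.67/0.68 = 24.51 kW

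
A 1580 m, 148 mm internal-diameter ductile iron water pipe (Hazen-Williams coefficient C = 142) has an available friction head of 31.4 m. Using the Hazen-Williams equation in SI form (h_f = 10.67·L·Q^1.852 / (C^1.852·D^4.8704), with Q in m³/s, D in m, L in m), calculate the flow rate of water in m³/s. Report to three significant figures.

Q ≈ 0.0313 m³/s

Rearranging: Q = [h_f·C^1.852·D^4.8704 / (10.67·L)]^(1/1.852)
Q = [31.4·142^1.852·0.148^4.8704 / (10.67·1580)]^0.540 = 0.03135 m³/s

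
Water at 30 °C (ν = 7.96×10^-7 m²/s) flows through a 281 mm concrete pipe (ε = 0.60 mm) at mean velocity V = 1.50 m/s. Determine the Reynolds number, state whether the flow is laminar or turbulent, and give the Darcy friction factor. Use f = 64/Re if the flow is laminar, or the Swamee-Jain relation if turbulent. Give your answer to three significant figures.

Re = VD/ν = 1.500·0.281/7.96×10^-7 = 5.30×10^5
Re > 4000 → turbulent; ε/D = 0.00214
Swamee-Jain: f = 0.02427

Re ≈ 5.30×10^5; turbulent; f ≈ 0.0243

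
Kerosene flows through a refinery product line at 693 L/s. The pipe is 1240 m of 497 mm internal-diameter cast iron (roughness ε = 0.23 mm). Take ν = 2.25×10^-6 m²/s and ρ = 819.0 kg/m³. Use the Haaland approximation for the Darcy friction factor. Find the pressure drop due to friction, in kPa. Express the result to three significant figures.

Δp ≈ 222 kPa

V = 4Q/(πD²) = 4·0.693/(π·0.497²) = 3.572 m/s
Re = VD/ν = 3.572·0.497/2.25×10^-6 = 7.89×10^5 → turbulent
ε/D = 0.23/497 = 4.63×10^-4
Haaland: f = 0.01703
h_f = f(L/D)V²/(2g) = 0.01703·(1240/0.497)·3.572²/(2·9.81) = 27.63 m
Δp = ρg·h_f = 819.0·9.81·27.63 = 222.0 kPa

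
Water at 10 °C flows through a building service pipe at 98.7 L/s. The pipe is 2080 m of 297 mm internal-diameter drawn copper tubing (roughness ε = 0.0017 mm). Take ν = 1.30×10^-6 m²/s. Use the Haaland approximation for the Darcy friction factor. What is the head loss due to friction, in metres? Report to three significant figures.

h_f ≈ 10.3 m

V = 4Q/(πD²) = 4·0.0987/(π·0.297²) = 1.425 m/s
Re = VD/ν = 1.425·0.297/1.30×10^-6 = 3.25×10^5 → turbulent
ε/D = 0.0017/297 = 5.72×10^-6
Haaland: f = 0.01417
h_f = f(L/D)V²/(2g) = 0.01417·(2080/0.297)·1.425²/(2·9.81) = 10.27 m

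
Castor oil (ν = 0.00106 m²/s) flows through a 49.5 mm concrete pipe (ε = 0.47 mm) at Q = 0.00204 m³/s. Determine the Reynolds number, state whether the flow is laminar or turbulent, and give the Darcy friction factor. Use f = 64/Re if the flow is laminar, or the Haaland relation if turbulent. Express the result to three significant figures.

Re ≈ 49.5; laminar; f = 64/Re ≈ 1.29

V = 4Q/(πD²) = 1.060 m/s
Re = VD/ν = 1.060·0.0495/0.00106 = 49.5
Re < 2300 → laminar → f = 64/Re = 1.293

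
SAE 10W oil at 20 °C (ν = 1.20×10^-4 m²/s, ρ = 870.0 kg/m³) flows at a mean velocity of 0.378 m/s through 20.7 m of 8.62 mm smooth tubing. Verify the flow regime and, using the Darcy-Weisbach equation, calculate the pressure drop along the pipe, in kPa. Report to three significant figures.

Re = VD/ν = 0.378·0.008620/1.20×10^-4 = 27.2 → laminar (Re < 2300)
f = 64/Re = 2.357
h_f = f(L/D)V²/(2g) = 2.357·(20.7/0.008620)·0.378²/(2·9.81) = 41.22 m
Δp = ρg·h_f = 870.0·9.81·41.22 = 351.8 kPa

Δp ≈ 352 kPa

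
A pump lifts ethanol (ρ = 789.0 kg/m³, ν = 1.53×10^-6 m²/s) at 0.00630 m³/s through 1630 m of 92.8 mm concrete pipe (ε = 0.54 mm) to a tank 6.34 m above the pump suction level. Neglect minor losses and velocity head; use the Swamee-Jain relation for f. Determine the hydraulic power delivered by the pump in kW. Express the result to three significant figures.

V = 4Q/(πD²) = 0.9314 m/s; Re = 5.65×10^4; ε/D = 0.00582; f = 0.03362
h_f = f(L/D)V²/2g = 26.12 m
Total head H = z + h_f = 6.34 + 26.12 = 32.46 m
P_hyd = ρgQH = 789.0·9.81·0.00630·32.46 = 1.583 kW

P_hyd ≈ 1.58 kW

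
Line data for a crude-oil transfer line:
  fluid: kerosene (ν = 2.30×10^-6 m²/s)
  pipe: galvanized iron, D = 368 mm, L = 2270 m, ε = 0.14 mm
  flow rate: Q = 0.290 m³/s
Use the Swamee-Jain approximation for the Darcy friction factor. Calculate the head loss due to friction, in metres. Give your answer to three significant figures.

V = 4Q/(πD²) = 4·0.290/(π·0.368²) = 2.727 m/s
Re = VD/ν = 2.727·0.368/2.30×10^-6 = 4.36×10^5 → turbulent
ε/D = 0.14/368 = 3.80×10^-4
Swamee-Jain: f = 0.01712
h_f = f(L/D)V²/(2g) = 0.01712·(2270/0.368)·2.727²/(2·9.81) = 40.02 m

h_f ≈ 40.0 m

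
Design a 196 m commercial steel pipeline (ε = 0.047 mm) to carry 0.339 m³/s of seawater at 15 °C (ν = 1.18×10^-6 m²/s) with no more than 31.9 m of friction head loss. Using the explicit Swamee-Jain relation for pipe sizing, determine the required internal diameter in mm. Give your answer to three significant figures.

Swamee-Jain (Type III): D = 0.66·[ε^1.25·(LQ²/(gh_f))^4.75 + ν·Q^9.4·(L/(gh_f))^5.2]^0.04
LQ²/(gh_f) = 0.07198; L/(gh_f) = 0.6263
Term 1 = ε^1.25·(…)^4.75 = 1.45×10^-11; Term 2 = ν·Q^9.4·(…)^5.2 = 3.97×10^-12
D = 0.66·(1.45×10^-11 + 3.97×10^-12)^0.04 = 0.2456 m = 246 mm
Check: V = 7.16 m/s, Re = 1.49×10^6, f = 0.01438, h_f = 30.0 m ≈ 31.9 m ✓

D ≈ 246 mm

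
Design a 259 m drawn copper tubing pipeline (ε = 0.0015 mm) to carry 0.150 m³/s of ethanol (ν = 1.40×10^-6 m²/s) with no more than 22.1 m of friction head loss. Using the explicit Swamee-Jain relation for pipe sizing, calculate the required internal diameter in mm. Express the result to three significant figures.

D ≈ 196 mm

Swamee-Jain (Type III): D = 0.66·[ε^1.25·(LQ²/(gh_f))^4.75 + ν·Q^9.4·(L/(gh_f))^5.2]^0.04
LQ²/(gh_f) = 0.02688; L/(gh_f) = 1.195
Term 1 = ε^1.25·(…)^4.75 = 1.82×10^-15; Term 2 = ν·Q^9.4·(…)^5.2 = 6.35×10^-14
D = 0.66·(1.82×10^-15 + 6.35×10^-14)^0.04 = 0.1960 m = 196 mm
Check: V = 4.97 m/s, Re = 6.96×10^5, f = 0.01250, h_f = 20.8 m ≈ 22.1 m ✓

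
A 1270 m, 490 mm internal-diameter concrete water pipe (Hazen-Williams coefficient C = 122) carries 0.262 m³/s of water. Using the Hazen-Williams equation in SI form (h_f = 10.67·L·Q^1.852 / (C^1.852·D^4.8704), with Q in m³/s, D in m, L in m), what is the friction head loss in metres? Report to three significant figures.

h_f = 10.67·1270·0.262^1.852 / (122^1.852·0.490^4.8704) = 5.007 m

h_f ≈ 5.01 m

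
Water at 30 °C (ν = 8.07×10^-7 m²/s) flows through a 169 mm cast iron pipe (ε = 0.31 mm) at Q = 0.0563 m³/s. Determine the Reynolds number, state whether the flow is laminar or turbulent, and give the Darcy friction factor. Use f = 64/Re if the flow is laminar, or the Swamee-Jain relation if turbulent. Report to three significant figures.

Re ≈ 5.26×10^5; turbulent; f ≈ 0.0234

V = 4Q/(πD²) = 2.510 m/s
Re = VD/ν = 2.510·0.169/8.07×10^-7 = 5.26×10^5
Re > 4000 → turbulent; ε/D = 0.00183
Swamee-Jain: f = 0.02337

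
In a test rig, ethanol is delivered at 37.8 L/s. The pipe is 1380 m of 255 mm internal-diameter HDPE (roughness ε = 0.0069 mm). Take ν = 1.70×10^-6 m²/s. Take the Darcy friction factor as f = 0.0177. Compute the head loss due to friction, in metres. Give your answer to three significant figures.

V = 4Q/(πD²) = 4·0.0378/(π·0.255²) = 0.7402 m/s
h_f = f(L/D)V²/(2g) = 0.01770·(1380/0.255)·0.7402²/(2·9.81) = 2.675 m

h_f ≈ 2.67 m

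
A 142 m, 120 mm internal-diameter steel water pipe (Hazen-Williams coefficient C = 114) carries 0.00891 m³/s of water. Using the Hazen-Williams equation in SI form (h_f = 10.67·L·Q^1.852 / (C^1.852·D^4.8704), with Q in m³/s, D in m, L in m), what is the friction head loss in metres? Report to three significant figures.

h_f ≈ 1.15 m

h_f = 10.67·142·0.00891^1.852 / (114^1.852·0.120^4.8704) = 1.145 m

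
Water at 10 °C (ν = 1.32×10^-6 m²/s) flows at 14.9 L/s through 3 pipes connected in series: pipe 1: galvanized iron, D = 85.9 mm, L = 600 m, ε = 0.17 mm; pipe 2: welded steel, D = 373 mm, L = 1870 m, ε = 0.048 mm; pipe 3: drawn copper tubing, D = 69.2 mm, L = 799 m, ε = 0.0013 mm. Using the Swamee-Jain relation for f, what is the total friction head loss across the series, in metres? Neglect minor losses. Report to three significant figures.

H ≈ 202 m

Pipe 1: V = 2.571 m/s, Re = 1.67×10^5, ε/D = 0.00198, f = 0.02460, h_1 = f(L/D)V²/2g = 57.90 m
Pipe 2: V = 0.1364 m/s, Re = 3.85×10^4, ε/D = 1.29×10^-4, f = 0.02249, h_2 = f(L/D)V²/2g = 0.1068 m
Pipe 3: V = 3.962 m/s, Re = 2.08×10^5, ε/D = 1.88×10^-5, f = 0.01559, h_3 = f(L/D)V²/2g = 144.0 m
Series → Q common, losses add: H = Σh = 202.0 m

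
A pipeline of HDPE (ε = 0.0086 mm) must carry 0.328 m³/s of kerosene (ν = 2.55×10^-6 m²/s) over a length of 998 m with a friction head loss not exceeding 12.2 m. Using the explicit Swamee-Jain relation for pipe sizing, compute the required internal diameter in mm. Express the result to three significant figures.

D ≈ 404 mm

Swamee-Jain (Type III): D = 0.66·[ε^1.25·(LQ²/(gh_f))^4.75 + ν·Q^9.4·(L/(gh_f))^5.2]^0.04
LQ²/(gh_f) = 0.8971; L/(gh_f) = 8.339
Term 1 = ε^1.25·(…)^4.75 = 2.78×10^-7; Term 2 = ν·Q^9.4·(…)^5.2 = 4.42×10^-6
D = 0.66·(2.78×10^-7 + 4.42×10^-6)^0.04 = 0.4040 m = 404 mm
Check: V = 2.56 m/s, Re = 4.05×10^5, f = 0.01389, h_f = 11.4 m ≈ 12.2 m ✓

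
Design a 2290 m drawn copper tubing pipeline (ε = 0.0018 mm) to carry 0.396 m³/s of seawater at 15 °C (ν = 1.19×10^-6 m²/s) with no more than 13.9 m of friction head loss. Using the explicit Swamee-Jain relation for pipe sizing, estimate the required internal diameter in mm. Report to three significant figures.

D ≈ 486 mm

Swamee-Jain (Type III): D = 0.66·[ε^1.25·(LQ²/(gh_f))^4.75 + ν·Q^9.4·(L/(gh_f))^5.2]^0.04
LQ²/(gh_f) = 2.634; L/(gh_f) = 16.79
Term 1 = ε^1.25·(…)^4.75 = 6.56×10^-6; Term 2 = ν·Q^9.4·(…)^5.2 = 4.62×10^-4
D = 0.66·(6.56×10^-6 + 4.62×10^-4)^0.04 = 0.4857 m = 486 mm
Check: V = 2.14 m/s, Re = 8.72×10^5, f = 0.01196, h_f = 13.1 m ≈ 13.9 m ✓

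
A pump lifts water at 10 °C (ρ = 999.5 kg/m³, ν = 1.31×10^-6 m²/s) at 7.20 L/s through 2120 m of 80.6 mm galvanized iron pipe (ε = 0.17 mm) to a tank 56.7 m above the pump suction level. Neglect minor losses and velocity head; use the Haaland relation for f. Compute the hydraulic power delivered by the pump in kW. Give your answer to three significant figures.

P_hyd ≈ 8.80 kW

V = 4Q/(πD²) = 1.411 m/s; Re = 8.68×10^4; ε/D = 0.00211; f = 0.02547
h_f = f(L/D)V²/2g = 67.98 m
Total head H = z + h_f = 56.7 + 67.98 = 124.7 m
P_hyd = ρgQH = 999.5·9.81·0.00720·124.7 = 8.802 kW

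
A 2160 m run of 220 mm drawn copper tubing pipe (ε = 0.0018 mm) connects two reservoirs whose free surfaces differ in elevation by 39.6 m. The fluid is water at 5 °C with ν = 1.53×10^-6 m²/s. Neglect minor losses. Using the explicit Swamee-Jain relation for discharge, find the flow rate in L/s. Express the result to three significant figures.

Q ≈ 89.6 L/s

Swamee-Jain (Type II): Q = -0.965·√(gD⁵h_f/L)·ln[ε/(3.7D) + √(3.17ν²L/(gD³h_f))]
√(gD⁵h_f/L) = √(9.81·0.220⁵·39.6/2160) = 0.009627
ε/(3.7D) = 2.21×10^-6; √(3.17ν²L/(gD³h_f)) = 6.22×10^-5
Q = -0.965·0.009627·ln(6.446×10^-5) = 0.08965 m³/s
Check: V = 2.36 m/s, Re = 3.39×10^5, f = 0.01415, h_f = 39.4 m ≈ 39.6 m ✓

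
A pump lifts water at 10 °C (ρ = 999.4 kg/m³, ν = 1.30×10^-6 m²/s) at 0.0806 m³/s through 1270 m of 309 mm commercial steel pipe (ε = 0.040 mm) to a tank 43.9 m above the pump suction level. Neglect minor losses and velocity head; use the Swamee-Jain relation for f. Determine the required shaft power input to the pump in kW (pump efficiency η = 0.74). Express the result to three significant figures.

P_shaft ≈ 51.0 kW

V = 4Q/(πD²) = 1.075 m/s; Re = 2.55×10^5; ε/D = 1.29×10^-4; f = 0.01605
h_f = f(L/D)V²/2g = 3.884 m
Total head H = z + h_f = 43.9 + 3.884 = 47.78 m
P_hyd = ρgQH = 999.4·9.81·0.0806·47.78 = 37.76 kW
P_shaft = P_hyd/η = 37.76/0.74 = 51.03 kW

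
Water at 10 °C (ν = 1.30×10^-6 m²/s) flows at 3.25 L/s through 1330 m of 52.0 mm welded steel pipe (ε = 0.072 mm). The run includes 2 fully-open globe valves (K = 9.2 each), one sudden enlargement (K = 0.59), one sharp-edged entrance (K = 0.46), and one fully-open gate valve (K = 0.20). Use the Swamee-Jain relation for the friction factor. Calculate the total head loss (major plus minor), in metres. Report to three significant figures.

V = 4Q/(πD²) = 1.530 m/s; V²/2g = 0.1194 m
Re = 6.12×10^4, ε/D = 0.00138 → f = 0.02468 (Swamee-Jain)
Major: h_f = f(L/D)·V²/2g = 0.02468·25577·0.1194 = 75.35 m
Minor: ΣK = 19.6; h_m = ΣK·V²/2g = 2.346 m
Total H_L = 75.35 + 2.346 = 77.69 m

H_L ≈ 77.7 m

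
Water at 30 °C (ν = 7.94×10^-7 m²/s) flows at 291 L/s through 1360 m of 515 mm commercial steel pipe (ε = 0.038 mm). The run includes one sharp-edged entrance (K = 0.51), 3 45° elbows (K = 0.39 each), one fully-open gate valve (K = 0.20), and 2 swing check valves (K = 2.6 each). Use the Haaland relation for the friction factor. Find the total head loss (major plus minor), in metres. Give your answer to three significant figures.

V = 4Q/(πD²) = 1.397 m/s; V²/2g = 0.09947 m
Re = 9.06×10^5, ε/D = 7.38×10^-5 → f = 0.01305 (Haaland)
Major: h_f = f(L/D)·V²/2g = 0.01305·2641·0.09947 = 3.427 m
Minor: ΣK = 7.08; h_m = ΣK·V²/2g = 0.7042 m
Total H_L = 3.427 + 0.7042 = 4.131 m

H_L ≈ 4.13 m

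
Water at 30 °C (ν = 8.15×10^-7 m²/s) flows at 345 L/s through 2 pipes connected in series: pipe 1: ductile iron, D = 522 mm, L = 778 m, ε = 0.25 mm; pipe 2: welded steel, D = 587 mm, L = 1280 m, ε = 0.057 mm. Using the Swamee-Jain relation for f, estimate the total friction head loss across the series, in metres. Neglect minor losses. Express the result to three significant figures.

H ≈ 5.83 m

Pipe 1: V = 1.612 m/s, Re = 1.03×10^6, ε/D = 4.79×10^-4, f = 0.01714, h_1 = f(L/D)V²/2g = 3.384 m
Pipe 2: V = 1.275 m/s, Re = 9.18×10^5, ε/D = 9.71×10^-5, f = 0.01356, h_2 = f(L/D)V²/2g = 2.450 m
Series → Q common, losses add: H = Σh = 5.834 m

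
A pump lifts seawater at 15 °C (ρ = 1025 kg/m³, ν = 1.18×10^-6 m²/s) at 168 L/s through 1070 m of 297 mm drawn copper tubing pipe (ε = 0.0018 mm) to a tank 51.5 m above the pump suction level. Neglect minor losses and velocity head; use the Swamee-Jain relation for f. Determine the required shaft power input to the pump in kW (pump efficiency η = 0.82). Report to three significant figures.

P_shaft ≈ 134 kW

V = 4Q/(πD²) = 2.425 m/s; Re = 6.10×10^5; ε/D = 6.06×10^-6; f = 0.01275
h_f = f(L/D)V²/2g = 13.76 m
Total head H = z + h_f = 51.5 + 13.76 = 65.26 m
P_hyd = ρgQH = 1025·9.81·0.168·65.26 = 110.2 kW
P_shaft = P_hyd/η = 110.2/0.82 = 134.5 kW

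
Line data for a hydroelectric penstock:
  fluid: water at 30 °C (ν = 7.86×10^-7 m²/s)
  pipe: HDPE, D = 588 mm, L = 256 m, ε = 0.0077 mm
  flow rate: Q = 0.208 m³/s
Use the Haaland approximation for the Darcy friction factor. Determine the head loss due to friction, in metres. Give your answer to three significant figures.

h_f ≈ 0.168 m

V = 4Q/(πD²) = 4·0.208/(π·0.588²) = 0.7660 m/s
Re = VD/ν = 0.7660·0.588/7.86×10^-7 = 5.73×10^5 → turbulent
ε/D = 0.0077/588 = 1.31×10^-5
Haaland: f = 0.01292
h_f = f(L/D)V²/(2g) = 0.01292·(256/0.588)·0.7660²/(2·9.81) = 0.1682 m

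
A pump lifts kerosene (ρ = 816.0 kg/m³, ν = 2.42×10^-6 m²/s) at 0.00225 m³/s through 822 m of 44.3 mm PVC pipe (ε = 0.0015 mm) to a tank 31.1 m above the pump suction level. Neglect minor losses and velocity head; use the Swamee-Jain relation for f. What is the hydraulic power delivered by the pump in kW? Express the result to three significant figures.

P_hyd ≈ 1.44 kW

V = 4Q/(πD²) = 1.460 m/s; Re = 2.67×10^4; ε/D = 3.39×10^-5; f = 0.02413
h_f = f(L/D)V²/2g = 48.63 m
Total head H = z + h_f = 31.1 + 48.63 = 79.73 m
P_hyd = ρgQH = 816.0·9.81·0.00225·79.73 = 1.436 kW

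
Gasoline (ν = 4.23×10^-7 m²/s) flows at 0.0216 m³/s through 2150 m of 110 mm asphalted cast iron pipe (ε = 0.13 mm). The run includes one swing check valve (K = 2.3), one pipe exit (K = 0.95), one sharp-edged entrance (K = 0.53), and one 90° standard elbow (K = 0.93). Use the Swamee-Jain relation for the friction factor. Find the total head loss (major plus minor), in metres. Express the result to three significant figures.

H_L ≈ 109 m

V = 4Q/(πD²) = 2.273 m/s; V²/2g = 0.2633 m
Re = 5.91×10^5, ε/D = 0.00118 → f = 0.02102 (Swamee-Jain)
Major: h_f = f(L/D)·V²/2g = 0.02102·19545·0.2633 = 108.2 m
Minor: ΣK = 4.71; h_m = ΣK·V²/2g = 1.240 m
Total H_L = 108.2 + 1.240 = 109.4 m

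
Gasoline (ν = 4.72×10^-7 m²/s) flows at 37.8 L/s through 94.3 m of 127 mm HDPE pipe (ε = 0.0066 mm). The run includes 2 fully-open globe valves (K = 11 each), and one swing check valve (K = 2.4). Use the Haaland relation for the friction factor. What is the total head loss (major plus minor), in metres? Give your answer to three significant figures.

V = 4Q/(πD²) = 2.984 m/s; V²/2g = 0.4538 m
Re = 8.03×10^5, ε/D = 5.20×10^-5 → f = 0.01288 (Haaland)
Major: h_f = f(L/D)·V²/2g = 0.01288·742.5·0.4538 = 4.339 m
Minor: ΣK = 24.4; h_m = ΣK·V²/2g = 11.07 m
Total H_L = 4.339 + 11.07 = 15.41 m

H_L ≈ 15.4 m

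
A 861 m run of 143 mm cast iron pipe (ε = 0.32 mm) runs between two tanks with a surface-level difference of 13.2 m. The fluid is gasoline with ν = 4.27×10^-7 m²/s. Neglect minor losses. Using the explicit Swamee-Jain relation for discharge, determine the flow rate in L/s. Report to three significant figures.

Swamee-Jain (Type II): Q = -0.965·√(gD⁵h_f/L)·ln[ε/(3.7D) + √(3.17ν²L/(gD³h_f))]
√(gD⁵h_f/L) = √(9.81·0.143⁵·13.2/861) = 0.002999
ε/(3.7D) = 6.05×10^-4; √(3.17ν²L/(gD³h_f)) = 3.63×10^-5
Q = -0.965·0.002999·ln(6.411×10^-4) = 0.02128 m³/s
Check: V = 1.32 m/s, Re = 4.44×10^5, f = 0.02464, h_f = 13.3 m ≈ 13.2 m ✓

Q ≈ 21.3 L/s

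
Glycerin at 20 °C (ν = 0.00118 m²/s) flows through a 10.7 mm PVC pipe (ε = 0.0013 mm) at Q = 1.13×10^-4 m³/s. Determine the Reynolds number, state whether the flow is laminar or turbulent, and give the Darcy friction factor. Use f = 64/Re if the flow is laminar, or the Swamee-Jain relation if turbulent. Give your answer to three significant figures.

V = 4Q/(πD²) = 1.257 m/s
Re = VD/ν = 1.257·0.0107/0.00118 = 11.4
Re < 2300 → laminar → f = 64/Re = 5.616

Re ≈ 11.4; laminar; f = 64/Re ≈ 5.62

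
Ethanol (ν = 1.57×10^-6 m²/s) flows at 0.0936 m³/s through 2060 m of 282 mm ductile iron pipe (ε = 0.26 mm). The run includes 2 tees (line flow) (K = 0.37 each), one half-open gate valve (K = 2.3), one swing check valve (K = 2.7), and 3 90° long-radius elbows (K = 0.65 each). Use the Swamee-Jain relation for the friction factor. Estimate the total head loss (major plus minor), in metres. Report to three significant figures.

V = 4Q/(πD²) = 1.499 m/s; V²/2g = 0.1145 m
Re = 2.69×10^5, ε/D = 9.22×10^-4 → f = 0.02053 (Swamee-Jain)
Major: h_f = f(L/D)·V²/2g = 0.02053·7305·0.1145 = 17.16 m
Minor: ΣK = 7.69; h_m = ΣK·V²/2g = 0.8802 m
Total H_L = 17.16 + 0.8802 = 18.04 m

H_L ≈ 18.0 m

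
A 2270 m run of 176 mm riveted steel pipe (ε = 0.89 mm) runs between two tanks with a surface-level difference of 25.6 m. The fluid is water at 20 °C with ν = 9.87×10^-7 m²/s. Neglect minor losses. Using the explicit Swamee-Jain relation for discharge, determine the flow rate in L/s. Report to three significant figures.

Swamee-Jain (Type II): Q = -0.965·√(gD⁵h_f/L)·ln[ε/(3.7D) + √(3.17ν²L/(gD³h_f))]
√(gD⁵h_f/L) = √(9.81·0.176⁵·25.6/2270) = 0.004322
ε/(3.7D) = 0.00137; √(3.17ν²L/(gD³h_f)) = 7.16×10^-5
Q = -0.965·0.004322·ln(0.001438) = 0.02730 m³/s
Check: V = 1.12 m/s, Re = 2.00×10^5, f = 0.03112, h_f = 25.8 m ≈ 25.6 m ✓

Q ≈ 27.3 L/s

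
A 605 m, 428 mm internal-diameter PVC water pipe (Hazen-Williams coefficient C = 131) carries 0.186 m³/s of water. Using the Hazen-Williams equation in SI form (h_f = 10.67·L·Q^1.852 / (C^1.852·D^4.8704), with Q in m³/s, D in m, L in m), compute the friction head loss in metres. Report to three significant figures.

h_f = 10.67·605·0.186^1.852 / (131^1.852·0.428^4.8704) = 2.142 m

h_f ≈ 2.14 m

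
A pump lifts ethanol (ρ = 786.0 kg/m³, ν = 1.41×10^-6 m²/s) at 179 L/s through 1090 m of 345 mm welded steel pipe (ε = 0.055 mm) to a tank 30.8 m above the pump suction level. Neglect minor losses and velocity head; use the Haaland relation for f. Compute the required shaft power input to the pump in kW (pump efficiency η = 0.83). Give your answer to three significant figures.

P_shaft ≈ 65.9 kW

V = 4Q/(πD²) = 1.915 m/s; Re = 4.69×10^5; ε/D = 1.59×10^-4; f = 0.01499
h_f = f(L/D)V²/2g = 8.850 m
Total head H = z + h_f = 30.8 + 8.850 = 39.65 m
P_hyd = ρgQH = 786.0·9.81·0.179·39.65 = 54.72 kW
P_shaft = P_hyd/η = 54.72/0.83 = 65.93 kW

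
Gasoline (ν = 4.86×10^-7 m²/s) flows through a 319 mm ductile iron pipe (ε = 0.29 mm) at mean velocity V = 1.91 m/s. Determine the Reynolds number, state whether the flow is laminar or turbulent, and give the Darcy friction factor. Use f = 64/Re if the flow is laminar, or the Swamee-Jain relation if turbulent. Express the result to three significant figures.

Re = VD/ν = 1.910·0.319/4.86×10^-7 = 1.25×10^6
Re > 4000 → turbulent; ε/D = 9.09×10^-4
Swamee-Jain: f = 0.01953

Re ≈ 1.25×10^6; turbulent; f ≈ 0.0195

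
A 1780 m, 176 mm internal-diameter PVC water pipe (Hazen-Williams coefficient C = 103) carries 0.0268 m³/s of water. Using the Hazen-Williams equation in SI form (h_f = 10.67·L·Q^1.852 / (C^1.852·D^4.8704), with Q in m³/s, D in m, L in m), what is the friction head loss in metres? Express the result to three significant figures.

h_f ≈ 20.6 m

h_f = 10.67·1780·0.0268^1.852 / (103^1.852·0.176^4.8704) = 20.62 m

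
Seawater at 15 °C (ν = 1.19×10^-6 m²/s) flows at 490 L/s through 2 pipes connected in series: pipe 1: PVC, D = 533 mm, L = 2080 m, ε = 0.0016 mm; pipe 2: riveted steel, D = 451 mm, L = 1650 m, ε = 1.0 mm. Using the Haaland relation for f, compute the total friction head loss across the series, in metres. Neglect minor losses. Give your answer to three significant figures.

Pipe 1: V = 2.196 m/s, Re = 9.84×10^5, ε/D = 3.00×10^-6, f = 0.01167, h_1 = f(L/D)V²/2g = 11.19 m
Pipe 2: V = 3.067 m/s, Re = 1.16×10^6, ε/D = 0.00222, f = 0.02425, h_2 = f(L/D)V²/2g = 42.55 m
Series → Q common, losses add: H = Σh = 53.74 m

H ≈ 53.7 m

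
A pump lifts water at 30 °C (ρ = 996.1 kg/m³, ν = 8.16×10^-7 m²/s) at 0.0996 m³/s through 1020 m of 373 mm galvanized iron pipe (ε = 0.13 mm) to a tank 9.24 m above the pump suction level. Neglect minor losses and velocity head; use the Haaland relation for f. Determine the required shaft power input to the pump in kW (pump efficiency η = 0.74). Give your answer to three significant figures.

P_shaft ≈ 14.7 kW

V = 4Q/(πD²) = 0.9115 m/s; Re = 4.17×10^5; ε/D = 3.49×10^-4; f = 0.01672
h_f = f(L/D)V²/2g = 1.936 m
Total head H = z + h_f = 9.24 + 1.936 = 11.18 m
P_hyd = ρgQH = 996.1·9.81·0.0996·11.18 = 10.88 kW
P_shaft = P_hyd/η = 10.88/0.74 = 14.70 kW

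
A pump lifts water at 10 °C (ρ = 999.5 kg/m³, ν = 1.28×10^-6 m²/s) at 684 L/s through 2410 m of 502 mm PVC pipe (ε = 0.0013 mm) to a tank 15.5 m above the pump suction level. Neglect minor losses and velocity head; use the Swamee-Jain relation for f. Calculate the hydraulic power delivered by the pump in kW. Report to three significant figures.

P_hyd ≈ 322 kW

V = 4Q/(πD²) = 3.456 m/s; Re = 1.36×10^6; ε/D = 2.59×10^-6; f = 0.01111
h_f = f(L/D)V²/2g = 32.48 m
Total head H = z + h_f = 15.5 + 32.48 = 47.98 m
P_hyd = ρgQH = 999.5·9.81·0.684·47.98 = 321.8 kW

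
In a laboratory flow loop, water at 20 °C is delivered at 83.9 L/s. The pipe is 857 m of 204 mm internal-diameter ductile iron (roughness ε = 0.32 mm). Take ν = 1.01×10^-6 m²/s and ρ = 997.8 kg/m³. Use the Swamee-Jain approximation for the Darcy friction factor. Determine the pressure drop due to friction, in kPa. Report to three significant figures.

V = 4Q/(πD²) = 4·0.0839/(π·0.204²) = 2.567 m/s
Re = VD/ν = 2.567·0.204/1.01×10^-6 = 5.18×10^5 → turbulent
ε/D = 0.32/204 = 0.00157
Swamee-Jain: f = 0.02251
h_f = f(L/D)V²/(2g) = 0.02251·(857/0.204)·2.567²/(2·9.81) = 31.76 m
Δp = ρg·h_f = 997.8·9.81·31.76 = 310.9 kPa

Δp ≈ 311 kPa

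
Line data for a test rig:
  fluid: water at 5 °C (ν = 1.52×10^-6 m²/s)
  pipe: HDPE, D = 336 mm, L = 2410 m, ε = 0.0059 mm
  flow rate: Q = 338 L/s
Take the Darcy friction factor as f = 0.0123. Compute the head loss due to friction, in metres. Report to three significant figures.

h_f ≈ 65.3 m

V = 4Q/(πD²) = 4·0.338/(π·0.336²) = 3.812 m/s
h_f = f(L/D)V²/(2g) = 0.01230·(2410/0.336)·3.812²/(2·9.81) = 65.34 m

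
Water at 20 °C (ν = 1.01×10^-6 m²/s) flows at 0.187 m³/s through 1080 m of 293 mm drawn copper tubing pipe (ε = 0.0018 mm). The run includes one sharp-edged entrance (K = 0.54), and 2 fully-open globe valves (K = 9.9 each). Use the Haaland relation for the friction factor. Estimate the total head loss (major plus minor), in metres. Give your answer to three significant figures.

H_L ≈ 25.5 m

V = 4Q/(πD²) = 2.773 m/s; V²/2g = 0.3920 m
Re = 8.05×10^5, ε/D = 6.14×10^-6 → f = 0.01211 (Haaland)
Major: h_f = f(L/D)·V²/2g = 0.01211·3686·0.3920 = 17.50 m
Minor: ΣK = 20.3; h_m = ΣK·V²/2g = 7.974 m
Total H_L = 17.50 + 7.974 = 25.48 m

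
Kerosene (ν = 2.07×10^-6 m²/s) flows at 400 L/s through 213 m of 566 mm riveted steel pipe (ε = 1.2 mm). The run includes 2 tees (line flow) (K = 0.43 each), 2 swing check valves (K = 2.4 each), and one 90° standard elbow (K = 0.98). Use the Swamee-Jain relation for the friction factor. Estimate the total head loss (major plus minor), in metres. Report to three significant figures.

H_L ≈ 2.03 m

V = 4Q/(πD²) = 1.590 m/s; V²/2g = 0.1288 m
Re = 4.35×10^5, ε/D = 0.00212 → f = 0.02431 (Swamee-Jain)
Major: h_f = f(L/D)·V²/2g = 0.02431·376.3·0.1288 = 1.179 m
Minor: ΣK = 6.64; h_m = ΣK·V²/2g = 0.8553 m
Total H_L = 1.179 + 0.8553 = 2.034 m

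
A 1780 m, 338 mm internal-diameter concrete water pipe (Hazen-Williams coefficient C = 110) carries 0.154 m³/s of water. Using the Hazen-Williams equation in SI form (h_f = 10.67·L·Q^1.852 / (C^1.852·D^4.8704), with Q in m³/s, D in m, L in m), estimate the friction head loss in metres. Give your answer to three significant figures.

h_f ≈ 19.4 m

h_f = 10.67·1780·0.154^1.852 / (110^1.852·0.338^4.8704) = 19.39 m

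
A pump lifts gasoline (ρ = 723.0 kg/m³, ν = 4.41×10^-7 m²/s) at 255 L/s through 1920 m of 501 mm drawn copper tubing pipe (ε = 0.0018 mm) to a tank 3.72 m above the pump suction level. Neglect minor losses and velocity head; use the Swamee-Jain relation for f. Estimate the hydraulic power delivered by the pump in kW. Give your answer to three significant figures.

P_hyd ≈ 13.2 kW

V = 4Q/(πD²) = 1.294 m/s; Re = 1.47×10^6; ε/D = 3.59×10^-6; f = 0.01101
h_f = f(L/D)V²/2g = 3.597 m
Total head H = z + h_f = 3.72 + 3.597 = 7.317 m
P_hyd = ρgQH = 723.0·9.81·0.255·7.317 = 13.23 kW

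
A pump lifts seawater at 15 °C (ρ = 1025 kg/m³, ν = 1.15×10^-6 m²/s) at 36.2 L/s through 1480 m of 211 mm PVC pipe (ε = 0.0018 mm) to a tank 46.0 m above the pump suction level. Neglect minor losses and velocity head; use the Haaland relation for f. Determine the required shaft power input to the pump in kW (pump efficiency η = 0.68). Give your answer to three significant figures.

V = 4Q/(πD²) = 1.035 m/s; Re = 1.90×10^5; ε/D = 8.53×10^-6; f = 0.01570
h_f = f(L/D)V²/2g = 6.017 m
Total head H = z + h_f = 46.0 + 6.017 = 52.02 m
P_hyd = ρgQH = 1025·9.81·0.0362·52.02 = 18.93 kW
P_shaft = P_hyd/η = 18.93/0.68 = 27.84 kW

P_shaft ≈ 27.8 kW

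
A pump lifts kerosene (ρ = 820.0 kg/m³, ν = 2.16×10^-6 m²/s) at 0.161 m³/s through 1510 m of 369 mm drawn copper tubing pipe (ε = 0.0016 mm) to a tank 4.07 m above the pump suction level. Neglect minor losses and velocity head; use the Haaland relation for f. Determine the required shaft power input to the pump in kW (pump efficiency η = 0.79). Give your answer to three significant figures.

V = 4Q/(πD²) = 1.506 m/s; Re = 2.57×10^5; ε/D = 4.34×10^-6; f = 0.01480
h_f = f(L/D)V²/2g = 6.995 m
Total head H = z + h_f = 4.07 + 6.995 = 11.06 m
P_hyd = ρgQH = 820.0·9.81·0.161·11.06 = 14.33 kW
P_shaft = P_hyd/η = 14.33/0.79 = 18.14 kW

P_shaft ≈ 18.1 kW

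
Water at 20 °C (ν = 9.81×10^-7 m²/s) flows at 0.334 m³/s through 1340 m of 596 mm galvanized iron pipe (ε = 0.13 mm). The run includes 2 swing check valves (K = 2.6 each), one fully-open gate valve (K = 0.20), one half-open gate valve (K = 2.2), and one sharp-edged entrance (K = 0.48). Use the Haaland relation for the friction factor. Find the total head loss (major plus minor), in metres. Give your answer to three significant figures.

V = 4Q/(πD²) = 1.197 m/s; V²/2g = 0.07305 m
Re = 7.27×10^5, ε/D = 2.18×10^-4 → f = 0.01506 (Haaland)
Major: h_f = f(L/D)·V²/2g = 0.01506·2248·0.07305 = 2.473 m
Minor: ΣK = 8.08; h_m = ΣK·V²/2g = 0.5903 m
Total H_L = 2.473 + 0.5903 = 3.063 m

H_L ≈ 3.06 m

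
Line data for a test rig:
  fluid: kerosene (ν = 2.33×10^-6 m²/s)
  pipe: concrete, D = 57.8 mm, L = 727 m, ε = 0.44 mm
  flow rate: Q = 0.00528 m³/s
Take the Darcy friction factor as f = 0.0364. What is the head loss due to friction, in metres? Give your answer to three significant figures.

V = 4Q/(πD²) = 4·0.00528/(π·0.0578²) = 2.012 m/s
h_f = f(L/D)V²/(2g) = 0.03640·(727/0.0578)·2.012²/(2·9.81) = 94.49 m

h_f ≈ 94.5 m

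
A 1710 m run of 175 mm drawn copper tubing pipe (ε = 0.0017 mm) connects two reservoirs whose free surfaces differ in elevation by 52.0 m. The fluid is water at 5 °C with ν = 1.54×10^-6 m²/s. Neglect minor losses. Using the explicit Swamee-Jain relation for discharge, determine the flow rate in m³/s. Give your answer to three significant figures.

Swamee-Jain (Type II): Q = -0.965·√(gD⁵h_f/L)·ln[ε/(3.7D) + √(3.17ν²L/(gD³h_f))]
√(gD⁵h_f/L) = √(9.81·0.175⁵·52.0/1710) = 0.006997
ε/(3.7D) = 2.63×10^-6; √(3.17ν²L/(gD³h_f)) = 6.86×10^-5
Q = -0.965·0.006997·ln(7.120×10^-5) = 0.06449 m³/s
Check: V = 2.68 m/s, Re = 3.05×10^5, f = 0.01445, h_f = 51.7 m ≈ 52.0 m ✓

Q ≈ 0.0645 m³/s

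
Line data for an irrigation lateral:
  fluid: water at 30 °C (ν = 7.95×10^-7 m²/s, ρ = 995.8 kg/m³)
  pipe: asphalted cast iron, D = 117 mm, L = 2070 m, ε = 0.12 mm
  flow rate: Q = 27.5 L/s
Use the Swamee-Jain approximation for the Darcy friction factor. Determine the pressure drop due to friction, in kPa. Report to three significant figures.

Δp ≈ 1190 kPa

V = 4Q/(πD²) = 4·0.0275/(π·0.117²) = 2.558 m/s
Re = VD/ν = 2.558·0.117/7.95×10^-7 = 3.76×10^5 → turbulent
ε/D = 0.12/117 = 0.00103
Swamee-Jain: f = 0.02066
h_f = f(L/D)V²/(2g) = 0.02066·(2070/0.117)·2.558²/(2·9.81) = 121.9 m
Δp = ρg·h_f = 995.8·9.81·121.9 = 1191 kPa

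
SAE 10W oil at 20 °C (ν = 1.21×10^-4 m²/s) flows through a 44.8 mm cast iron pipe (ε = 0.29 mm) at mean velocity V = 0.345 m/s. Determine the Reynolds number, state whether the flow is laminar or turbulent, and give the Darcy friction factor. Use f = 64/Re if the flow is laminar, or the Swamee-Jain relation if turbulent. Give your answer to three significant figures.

Re ≈ 128; laminar; f = 64/Re ≈ 0.501

Re = VD/ν = 0.3450·0.0448/1.21×10^-4 = 128
Re < 2300 → laminar → f = 64/Re = 0.5010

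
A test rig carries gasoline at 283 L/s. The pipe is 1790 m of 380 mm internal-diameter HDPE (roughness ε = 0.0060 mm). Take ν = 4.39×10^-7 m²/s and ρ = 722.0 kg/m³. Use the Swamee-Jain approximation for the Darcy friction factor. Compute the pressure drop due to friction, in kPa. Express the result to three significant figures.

V = 4Q/(πD²) = 4·0.283/(π·0.380²) = 2.495 m/s
Re = VD/ν = 2.495·0.380/4.39×10^-7 = 2.16×10^6 → turbulent
ε/D = 0.0060/380 = 1.58×10^-5
Swamee-Jain: f = 0.01083
h_f = f(L/D)V²/(2g) = 0.01083·(1790/0.380)·2.495²/(2·9.81) = 16.19 m
Δp = ρg·h_f = 722.0·9.81·16.19 = 114.7 kPa

Δp ≈ 115 kPa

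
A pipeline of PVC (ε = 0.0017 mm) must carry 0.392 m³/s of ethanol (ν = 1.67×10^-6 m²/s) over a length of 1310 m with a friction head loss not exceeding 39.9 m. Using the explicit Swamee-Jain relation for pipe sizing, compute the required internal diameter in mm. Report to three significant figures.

D ≈ 351 mm

Swamee-Jain (Type III): D = 0.66·[ε^1.25·(LQ²/(gh_f))^4.75 + ν·Q^9.4·(L/(gh_f))^5.2]^0.04
LQ²/(gh_f) = 0.5143; L/(gh_f) = 3.347
Term 1 = ε^1.25·(…)^4.75 = 2.61×10^-9; Term 2 = ν·Q^9.4·(…)^5.2 = 1.34×10^-7
D = 0.66·(2.61×10^-9 + 1.34×10^-7)^0.04 = 0.3507 m = 351 mm
Check: V = 4.06 m/s, Re = 8.52×10^5, f = 0.01204, h_f = 37.7 m ≈ 39.9 m ✓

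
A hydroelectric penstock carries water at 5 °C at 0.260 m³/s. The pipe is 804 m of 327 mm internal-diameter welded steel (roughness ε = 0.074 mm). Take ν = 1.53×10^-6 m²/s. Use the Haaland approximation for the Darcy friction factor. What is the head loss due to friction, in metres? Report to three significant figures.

V = 4Q/(πD²) = 4·0.260/(π·0.327²) = 3.096 m/s
Re = VD/ν = 3.096·0.327/1.53×10^-6 = 6.62×10^5 → turbulent
ε/D = 0.074/327 = 2.26×10^-4
Haaland: f = 0.01523
h_f = f(L/D)V²/(2g) = 0.01523·(804/0.327)·3.096²/(2·9.81) = 18.29 m

h_f ≈ 18.3 m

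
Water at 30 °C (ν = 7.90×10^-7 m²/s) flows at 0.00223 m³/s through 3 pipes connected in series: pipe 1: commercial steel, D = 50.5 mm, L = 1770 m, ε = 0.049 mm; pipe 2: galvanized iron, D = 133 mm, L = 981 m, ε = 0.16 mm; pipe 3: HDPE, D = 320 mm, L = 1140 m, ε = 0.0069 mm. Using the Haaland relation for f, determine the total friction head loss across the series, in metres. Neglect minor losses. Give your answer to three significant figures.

Pipe 1: V = 1.113 m/s, Re = 7.12×10^4, ε/D = 9.70×10^-4, f = 0.02263, h_1 = f(L/D)V²/2g = 50.12 m
Pipe 2: V = 0.1605 m/s, Re = 2.70×10^4, ε/D = 0.00120, f = 0.02655, h_2 = f(L/D)V²/2g = 0.2572 m
Pipe 3: V = 0.02773 m/s, Re = 1.12×10^4, ε/D = 2.16×10^-5, f = 0.02994, h_3 = f(L/D)V²/2g = 0.004180 m
Series → Q common, losses add: H = Σh = 50.38 m

H ≈ 50.4 m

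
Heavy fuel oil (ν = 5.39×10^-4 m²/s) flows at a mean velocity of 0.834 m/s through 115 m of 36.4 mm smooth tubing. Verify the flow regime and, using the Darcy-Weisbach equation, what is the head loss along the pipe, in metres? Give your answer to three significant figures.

Re = VD/ν = 0.834·0.03640/5.39×10^-4 = 56.3 → laminar (Re < 2300)
f = 64/Re = 1.136
h_f = f(L/D)V²/(2g) = 1.136·(115/0.03640)·0.834²/(2·9.81) = 127.3 m

h_f ≈ 127 m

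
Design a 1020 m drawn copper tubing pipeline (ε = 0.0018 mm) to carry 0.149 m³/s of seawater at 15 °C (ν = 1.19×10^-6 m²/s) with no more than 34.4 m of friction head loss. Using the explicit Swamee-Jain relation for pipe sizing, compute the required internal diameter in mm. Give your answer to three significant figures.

Swamee-Jain (Type III): D = 0.66·[ε^1.25·(LQ²/(gh_f))^4.75 + ν·Q^9.4·(L/(gh_f))^5.2]^0.04
LQ²/(gh_f) = 0.06710; L/(gh_f) = 3.023
Term 1 = ε^1.25·(…)^4.75 = 1.76×10^-13; Term 2 = ν·Q^9.4·(…)^5.2 = 6.33×10^-12
D = 0.66·(1.76×10^-13 + 6.33×10^-12)^0.04 = 0.2355 m = 236 mm
Check: V = 3.42 m/s, Re = 6.77×10^5, f = 0.01256, h_f = 32.4 m ≈ 34.4 m ✓

D ≈ 236 mm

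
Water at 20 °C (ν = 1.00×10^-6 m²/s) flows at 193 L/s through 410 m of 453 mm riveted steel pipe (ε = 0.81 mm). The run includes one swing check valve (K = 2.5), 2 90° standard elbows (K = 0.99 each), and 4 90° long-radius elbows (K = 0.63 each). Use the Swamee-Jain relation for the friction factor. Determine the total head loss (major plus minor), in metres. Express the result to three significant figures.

H_L ≈ 2.05 m

V = 4Q/(πD²) = 1.197 m/s; V²/2g = 0.07309 m
Re = 5.42×10^5, ε/D = 0.00179 → f = 0.02322 (Swamee-Jain)
Major: h_f = f(L/D)·V²/2g = 0.02322·905.1·0.07309 = 1.536 m
Minor: ΣK = 7.00; h_m = ΣK·V²/2g = 0.5116 m
Total H_L = 1.536 + 0.5116 = 2.047 m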